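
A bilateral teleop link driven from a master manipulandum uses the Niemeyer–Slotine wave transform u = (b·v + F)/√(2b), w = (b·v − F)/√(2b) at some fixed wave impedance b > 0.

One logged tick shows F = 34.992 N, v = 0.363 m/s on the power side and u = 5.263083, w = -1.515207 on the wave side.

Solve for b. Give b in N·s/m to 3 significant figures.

u + w = 3.747876;  u + w = √(2b)·v, so √(2b) = 3.747876/0.363 = 10.324727.
b = (√(2b))²/2 = 106.599993/2 = 53.299997.
(Check via u − w = 2F/√(2b): u − w = 6.778290, 2F/√(2b) = 6.778290.)

b = 53.3 N·s/m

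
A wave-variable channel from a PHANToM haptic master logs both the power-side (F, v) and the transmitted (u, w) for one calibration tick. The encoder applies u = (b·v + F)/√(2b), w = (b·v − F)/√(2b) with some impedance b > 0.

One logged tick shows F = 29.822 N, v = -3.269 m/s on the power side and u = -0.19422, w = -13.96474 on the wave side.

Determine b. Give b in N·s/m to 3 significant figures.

b = 9.38 N·s/m

u + w = -14.1590;  u + w = √(2b)·v, so √(2b) = -14.1590/(-3.269) = 4.3313.
b = (√(2b))²/2 = 18.7600/2 = 9.3800.
(Check via u − w = 2F/√(2b): u − w = 13.7705, 2F/√(2b) = 13.7705.)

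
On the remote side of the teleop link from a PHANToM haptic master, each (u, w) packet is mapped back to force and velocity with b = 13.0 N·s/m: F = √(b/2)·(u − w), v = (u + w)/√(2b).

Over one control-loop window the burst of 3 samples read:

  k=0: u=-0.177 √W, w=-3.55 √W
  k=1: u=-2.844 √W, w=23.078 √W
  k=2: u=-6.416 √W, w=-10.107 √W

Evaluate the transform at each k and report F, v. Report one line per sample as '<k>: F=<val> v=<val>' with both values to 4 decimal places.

0: F=8.5995 v=-0.7309
1: F=-66.0884 v=3.9682
2: F=9.4102 v=-3.2404

k=0: u−w=3.3730, u+w=-3.7270; √(b/2)=2.5495, √(2b)=5.0990; F=2.5495×3.373=8.5995, v=-3.7270/5.0990=-0.7309
k=1: u−w=-25.9220, u+w=20.2340; √(b/2)=2.5495, √(2b)=5.0990; F=2.5495×(-25.922)=-66.0884, v=20.2340/5.0990=3.9682
k=2: u−w=3.6910, u+w=-16.5230; √(b/2)=2.5495, √(2b)=5.0990; F=2.5495×3.691=9.4102, v=-16.5230/5.0990=-3.2404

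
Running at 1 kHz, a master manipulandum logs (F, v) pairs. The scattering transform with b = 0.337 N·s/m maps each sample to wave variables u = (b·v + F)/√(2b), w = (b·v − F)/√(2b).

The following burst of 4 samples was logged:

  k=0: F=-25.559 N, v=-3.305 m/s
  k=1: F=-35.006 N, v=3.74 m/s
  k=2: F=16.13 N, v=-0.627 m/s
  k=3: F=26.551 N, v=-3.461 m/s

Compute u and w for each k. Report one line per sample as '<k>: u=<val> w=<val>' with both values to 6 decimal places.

0: u=-32.489155 w=29.775833
1: u=-41.104320 w=44.174766
2: u=19.389994 w=-19.904745
3: u=30.920116 w=-33.761510

k=0: b·v=0.337×(-3.305)=-1.113785; √(2b)=0.820975; u=(-1.113785+(-25.559))/0.820975=-32.489155, w=(-1.113785−(-25.559))/0.820975=29.775833
k=1: b·v=0.337×3.74=1.260380; √(2b)=0.820975; u=(1.260380+(-35.006))/0.820975=-41.104320, w=(1.260380−(-35.006))/0.820975=44.174766
k=2: b·v=0.337×(-0.627)=-0.211299; √(2b)=0.820975; u=(-0.211299+16.13)/0.820975=19.389994, w=(-0.211299−16.13)/0.820975=-19.904745
k=3: b·v=0.337×(-3.461)=-1.166357; √(2b)=0.820975; u=(-1.166357+26.551)/0.820975=30.920116, w=(-1.166357−26.551)/0.820975=-33.761510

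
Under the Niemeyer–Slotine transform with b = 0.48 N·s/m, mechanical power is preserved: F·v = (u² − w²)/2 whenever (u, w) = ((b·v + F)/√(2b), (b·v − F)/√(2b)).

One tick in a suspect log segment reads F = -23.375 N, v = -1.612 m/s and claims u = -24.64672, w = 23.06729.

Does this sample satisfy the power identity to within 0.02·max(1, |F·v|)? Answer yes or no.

yes

F·v = (-23.375)×(-1.612) = 37.68050 W.
(u² − w²)/2 = (607.46081 − 532.09987)/2 = 37.68047 W.
|Δ| = 0.00003;  2% of max(1, |F·v|) = 0.75361.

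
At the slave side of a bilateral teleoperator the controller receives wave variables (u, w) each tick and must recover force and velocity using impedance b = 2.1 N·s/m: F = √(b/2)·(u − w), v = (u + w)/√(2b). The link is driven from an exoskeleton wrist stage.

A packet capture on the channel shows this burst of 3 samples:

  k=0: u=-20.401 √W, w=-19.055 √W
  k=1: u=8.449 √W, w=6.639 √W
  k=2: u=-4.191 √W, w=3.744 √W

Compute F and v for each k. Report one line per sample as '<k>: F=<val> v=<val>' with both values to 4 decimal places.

0: F=-1.3792 v=-19.2526
1: F=1.8547 v=7.3622
2: F=-8.1310 v=-0.2181

k=0: u−w=-1.3460, u+w=-39.4560; √(b/2)=1.0247, √(2b)=2.0494; F=1.0247×(-1.346)=-1.3792, v=-39.4560/2.0494=-19.2526
k=1: u−w=1.8100, u+w=15.0880; √(b/2)=1.0247, √(2b)=2.0494; F=1.0247×1.81=1.8547, v=15.0880/2.0494=7.3622
k=2: u−w=-7.9350, u+w=-0.4470; √(b/2)=1.0247, √(2b)=2.0494; F=1.0247×(-7.935)=-8.1310, v=-0.4470/2.0494=-0.2181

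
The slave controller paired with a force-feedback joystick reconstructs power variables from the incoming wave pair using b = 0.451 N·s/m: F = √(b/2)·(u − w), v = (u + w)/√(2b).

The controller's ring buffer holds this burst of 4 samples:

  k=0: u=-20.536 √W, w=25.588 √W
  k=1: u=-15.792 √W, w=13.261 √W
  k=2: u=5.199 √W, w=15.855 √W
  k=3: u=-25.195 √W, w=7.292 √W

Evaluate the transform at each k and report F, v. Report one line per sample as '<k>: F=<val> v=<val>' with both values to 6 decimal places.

k=0: u−w=-46.124000, u+w=5.052000; √(b/2)=0.474868, √(2b)=0.949737; F=0.474868×(-46.124)=-21.902830, v=5.052000/0.949737=5.319368
k=1: u−w=-29.053000, u+w=-2.531000; √(b/2)=0.474868, √(2b)=0.949737; F=0.474868×(-29.053)=-13.796352, v=-2.531000/0.949737=-2.664949
k=2: u−w=-10.656000, u+w=21.054000; √(b/2)=0.474868, √(2b)=0.949737; F=0.474868×(-10.656)=-5.060198, v=21.054000/0.949737=22.168247
k=3: u−w=-32.487000, u+w=-17.903000; √(b/2)=0.474868, √(2b)=0.949737; F=0.474868×(-32.487)=-15.427050, v=-17.903000/0.949737=-18.850486

0: F=-21.902830 v=5.319368
1: F=-13.796352 v=-2.664949
2: F=-5.060198 v=22.168247
3: F=-15.427050 v=-18.850486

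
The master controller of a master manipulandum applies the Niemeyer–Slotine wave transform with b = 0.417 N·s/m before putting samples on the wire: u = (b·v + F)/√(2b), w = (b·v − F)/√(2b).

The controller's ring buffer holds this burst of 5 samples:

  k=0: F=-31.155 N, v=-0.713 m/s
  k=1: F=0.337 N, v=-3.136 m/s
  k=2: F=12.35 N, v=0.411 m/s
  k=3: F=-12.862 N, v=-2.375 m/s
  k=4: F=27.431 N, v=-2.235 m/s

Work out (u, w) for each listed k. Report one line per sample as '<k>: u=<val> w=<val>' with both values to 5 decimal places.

k=0: b·v=0.417×(-0.713)=-0.29732; √(2b)=0.91324; u=(-0.29732+(-31.155))/0.91324=-34.44052, w=(-0.29732−(-31.155))/0.91324=33.78938
k=1: b·v=0.417×(-3.136)=-1.30771; √(2b)=0.91324; u=(-1.30771+0.337)/0.91324=-1.06294, w=(-1.30771−0.337)/0.91324=-1.80097
k=2: b·v=0.417×0.411=0.17139; √(2b)=0.91324; u=(0.17139+12.35)/0.91324=13.71101, w=(0.17139−12.35)/0.91324=-13.33567
k=3: b·v=0.417×(-2.375)=-0.99038; √(2b)=0.91324; u=(-0.99038+(-12.862))/0.91324=-15.16845, w=(-0.99038−(-12.862))/0.91324=12.99951
k=4: b·v=0.417×(-2.235)=-0.93199; √(2b)=0.91324; u=(-0.93199+27.431)/0.91324=29.01660, w=(-0.93199−27.431)/0.91324=-31.05768

0: u=-34.44052 w=33.78938
1: u=-1.06294 w=-1.80097
2: u=13.71101 w=-13.33567
3: u=-15.16845 w=12.99951
4: u=29.01660 w=-31.05768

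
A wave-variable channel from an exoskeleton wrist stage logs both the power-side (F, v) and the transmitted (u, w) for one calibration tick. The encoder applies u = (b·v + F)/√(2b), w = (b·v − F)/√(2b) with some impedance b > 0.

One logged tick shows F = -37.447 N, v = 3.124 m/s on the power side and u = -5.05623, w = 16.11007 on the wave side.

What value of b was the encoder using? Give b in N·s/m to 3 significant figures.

u + w = 11.05384;  u + w = √(2b)·v, so √(2b) = 11.05384/3.124 = 3.53836.
b = (√(2b))²/2 = 12.52000/2 = 6.26000.
(Check via u − w = 2F/√(2b): u − w = -21.16630, 2F/√(2b) = -21.16630.)

b = 6.26 N·s/m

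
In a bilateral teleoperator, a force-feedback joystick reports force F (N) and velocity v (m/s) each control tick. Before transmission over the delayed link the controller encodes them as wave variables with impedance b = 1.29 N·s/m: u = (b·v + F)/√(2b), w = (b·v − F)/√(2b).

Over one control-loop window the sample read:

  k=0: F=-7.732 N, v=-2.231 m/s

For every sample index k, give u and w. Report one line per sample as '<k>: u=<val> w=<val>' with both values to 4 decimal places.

k=0: b·v=1.29×(-2.231)=-2.8780; √(2b)=1.6062; u=(-2.8780+(-7.732))/1.6062=-6.6055, w=(-2.8780−(-7.732))/1.6062=3.0220

0: u=-6.6055 w=3.0220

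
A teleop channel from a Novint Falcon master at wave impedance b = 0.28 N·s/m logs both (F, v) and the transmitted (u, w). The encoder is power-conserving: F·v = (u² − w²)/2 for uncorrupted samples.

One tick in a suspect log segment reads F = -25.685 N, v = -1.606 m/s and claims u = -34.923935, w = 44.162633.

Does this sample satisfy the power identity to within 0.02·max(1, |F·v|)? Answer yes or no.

no

F·v = (-25.685)×(-1.606) = 41.250110 W.
(u² − w²)/2 = (1219.681236 − 1950.338153)/2 = -365.328459 W.
|Δ| = 406.578569;  2% of max(1, |F·v|) = 0.825002.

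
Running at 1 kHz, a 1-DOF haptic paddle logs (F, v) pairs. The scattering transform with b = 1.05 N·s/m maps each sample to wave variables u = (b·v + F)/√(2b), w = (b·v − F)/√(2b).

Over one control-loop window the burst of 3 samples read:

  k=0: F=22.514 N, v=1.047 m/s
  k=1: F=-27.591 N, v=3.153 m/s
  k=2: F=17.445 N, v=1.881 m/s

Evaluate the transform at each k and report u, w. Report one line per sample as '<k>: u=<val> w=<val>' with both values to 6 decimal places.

0: u=16.294760 w=-14.777512
1: u=-16.755033 w=21.324164
2: u=13.401108 w=-10.675280

k=0: b·v=1.05×1.047=1.099350; √(2b)=1.449138; u=(1.099350+22.514)/1.449138=16.294760, w=(1.099350−22.514)/1.449138=-14.777512
k=1: b·v=1.05×3.153=3.310650; √(2b)=1.449138; u=(3.310650+(-27.591))/1.449138=-16.755033, w=(3.310650−(-27.591))/1.449138=21.324164
k=2: b·v=1.05×1.881=1.975050; √(2b)=1.449138; u=(1.975050+17.445)/1.449138=13.401108, w=(1.975050−17.445)/1.449138=-10.675280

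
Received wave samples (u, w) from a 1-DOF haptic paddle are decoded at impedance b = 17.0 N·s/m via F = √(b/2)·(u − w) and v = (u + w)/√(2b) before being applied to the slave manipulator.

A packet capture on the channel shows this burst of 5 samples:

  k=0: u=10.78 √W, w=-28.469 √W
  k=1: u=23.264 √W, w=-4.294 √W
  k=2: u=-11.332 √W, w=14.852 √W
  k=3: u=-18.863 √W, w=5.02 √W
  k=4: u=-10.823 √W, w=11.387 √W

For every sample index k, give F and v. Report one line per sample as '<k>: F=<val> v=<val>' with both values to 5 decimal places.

0: F=114.42952 v=-3.03364
1: F=80.34469 v=3.25333
2: F=-76.33882 v=0.60368
3: F=-69.63031 v=-2.37405
4: F=-64.75272 v=0.09673

k=0: u−w=39.24900, u+w=-17.68900; √(b/2)=2.91548, √(2b)=5.83095; F=2.91548×39.249=114.42952, v=-17.68900/5.83095=-3.03364
k=1: u−w=27.55800, u+w=18.97000; √(b/2)=2.91548, √(2b)=5.83095; F=2.91548×27.558=80.34469, v=18.97000/5.83095=3.25333
k=2: u−w=-26.18400, u+w=3.52000; √(b/2)=2.91548, √(2b)=5.83095; F=2.91548×(-26.184)=-76.33882, v=3.52000/5.83095=0.60368
k=3: u−w=-23.88300, u+w=-13.84300; √(b/2)=2.91548, √(2b)=5.83095; F=2.91548×(-23.883)=-69.63031, v=-13.84300/5.83095=-2.37405
k=4: u−w=-22.21000, u+w=0.56400; √(b/2)=2.91548, √(2b)=5.83095; F=2.91548×(-22.21)=-64.75272, v=0.56400/5.83095=0.09673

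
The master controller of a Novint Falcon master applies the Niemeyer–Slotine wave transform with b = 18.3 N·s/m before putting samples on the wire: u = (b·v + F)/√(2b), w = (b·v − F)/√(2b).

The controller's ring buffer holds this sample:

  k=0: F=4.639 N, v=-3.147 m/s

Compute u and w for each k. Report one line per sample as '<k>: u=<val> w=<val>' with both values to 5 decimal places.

0: u=-8.75255 w=-10.28615

k=0: b·v=18.3×(-3.147)=-57.59010; √(2b)=6.04979; u=(-57.59010+4.639)/6.04979=-8.75255, w=(-57.59010−4.639)/6.04979=-10.28615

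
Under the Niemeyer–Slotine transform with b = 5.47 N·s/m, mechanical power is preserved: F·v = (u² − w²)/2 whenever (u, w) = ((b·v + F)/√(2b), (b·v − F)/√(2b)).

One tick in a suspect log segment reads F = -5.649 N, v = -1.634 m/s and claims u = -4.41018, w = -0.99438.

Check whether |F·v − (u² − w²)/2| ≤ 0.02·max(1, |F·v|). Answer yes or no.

yes

F·v = (-5.649)×(-1.634) = 9.2305 W.
(u² − w²)/2 = (19.4497 − 0.9888)/2 = 9.2304 W.
|Δ| = 0.0000;  2% of max(1, |F·v|) = 0.1846.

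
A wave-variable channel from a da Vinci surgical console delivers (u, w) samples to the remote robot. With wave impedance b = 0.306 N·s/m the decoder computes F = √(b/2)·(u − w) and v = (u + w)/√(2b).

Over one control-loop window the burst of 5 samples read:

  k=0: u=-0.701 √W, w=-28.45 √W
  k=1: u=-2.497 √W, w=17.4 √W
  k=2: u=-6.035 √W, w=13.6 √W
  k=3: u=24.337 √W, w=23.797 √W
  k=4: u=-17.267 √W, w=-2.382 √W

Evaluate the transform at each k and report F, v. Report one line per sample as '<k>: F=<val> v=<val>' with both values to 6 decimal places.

0: F=10.854081 v=-37.262994
1: F=-7.782754 v=19.050132
2: F=-7.680272 v=9.670150
3: F=0.211222 v=61.528488
4: F=-5.822300 v=-25.116825

k=0: u−w=27.749000, u+w=-29.151000; √(b/2)=0.391152, √(2b)=0.782304; F=0.391152×27.749=10.854081, v=-29.151000/0.782304=-37.262994
k=1: u−w=-19.897000, u+w=14.903000; √(b/2)=0.391152, √(2b)=0.782304; F=0.391152×(-19.897)=-7.782754, v=14.903000/0.782304=19.050132
k=2: u−w=-19.635000, u+w=7.565000; √(b/2)=0.391152, √(2b)=0.782304; F=0.391152×(-19.635)=-7.680272, v=7.565000/0.782304=9.670150
k=3: u−w=0.540000, u+w=48.134000; √(b/2)=0.391152, √(2b)=0.782304; F=0.391152×0.54=0.211222, v=48.134000/0.782304=61.528488
k=4: u−w=-14.885000, u+w=-19.649000; √(b/2)=0.391152, √(2b)=0.782304; F=0.391152×(-14.885)=-5.822300, v=-19.649000/0.782304=-25.116825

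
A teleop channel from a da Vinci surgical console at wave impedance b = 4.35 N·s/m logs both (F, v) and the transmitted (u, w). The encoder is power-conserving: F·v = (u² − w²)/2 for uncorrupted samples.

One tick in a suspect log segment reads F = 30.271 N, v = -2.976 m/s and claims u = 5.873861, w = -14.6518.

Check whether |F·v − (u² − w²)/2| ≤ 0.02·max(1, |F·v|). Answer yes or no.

F·v = 30.271×(-2.976) = -90.086496 W.
(u² − w²)/2 = (34.502243 − 214.675243)/2 = -90.086500 W.
|Δ| = 0.000004;  2% of max(1, |F·v|) = 1.801730.

yes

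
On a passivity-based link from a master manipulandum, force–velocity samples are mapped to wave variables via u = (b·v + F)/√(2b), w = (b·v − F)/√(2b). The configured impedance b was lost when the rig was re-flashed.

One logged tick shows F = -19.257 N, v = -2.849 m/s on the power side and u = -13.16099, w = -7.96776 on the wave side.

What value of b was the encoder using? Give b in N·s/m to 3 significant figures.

u + w = -21.12875;  u + w = √(2b)·v, so √(2b) = -21.12875/(-2.849) = 7.41620.
b = (√(2b))²/2 = 55.00000/2 = 27.50000.
(Check via u − w = 2F/√(2b): u − w = -5.19323, 2F/√(2b) = -5.19323.)

b = 27.5 N·s/m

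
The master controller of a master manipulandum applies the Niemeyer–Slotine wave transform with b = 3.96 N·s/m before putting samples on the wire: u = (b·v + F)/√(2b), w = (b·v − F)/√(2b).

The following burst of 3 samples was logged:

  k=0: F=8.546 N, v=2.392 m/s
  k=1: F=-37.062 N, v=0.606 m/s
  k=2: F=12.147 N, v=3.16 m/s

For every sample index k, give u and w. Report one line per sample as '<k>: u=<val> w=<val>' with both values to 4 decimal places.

0: u=6.4025 w=0.3292
1: u=-12.3167 w=14.0221
2: u=8.7628 w=0.1303

k=0: b·v=3.96×2.392=9.4723; √(2b)=2.8142; u=(9.4723+8.546)/2.8142=6.4025, w=(9.4723−8.546)/2.8142=0.3292
k=1: b·v=3.96×0.606=2.3998; √(2b)=2.8142; u=(2.3998+(-37.062))/2.8142=-12.3167, w=(2.3998−(-37.062))/2.8142=14.0221
k=2: b·v=3.96×3.16=12.5136; √(2b)=2.8142; u=(12.5136+12.147)/2.8142=8.7628, w=(12.5136−12.147)/2.8142=0.1303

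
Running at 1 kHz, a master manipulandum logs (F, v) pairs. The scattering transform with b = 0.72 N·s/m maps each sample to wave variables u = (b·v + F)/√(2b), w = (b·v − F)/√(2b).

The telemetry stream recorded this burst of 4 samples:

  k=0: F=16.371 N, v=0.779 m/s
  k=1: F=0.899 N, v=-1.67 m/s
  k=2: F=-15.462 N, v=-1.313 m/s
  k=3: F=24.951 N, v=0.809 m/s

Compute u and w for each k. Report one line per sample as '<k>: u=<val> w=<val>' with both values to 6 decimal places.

0: u=14.109900 w=-13.175100
1: u=-0.252833 w=-1.751167
2: u=-13.672800 w=12.097200
3: u=21.277900 w=-20.307100

k=0: b·v=0.72×0.779=0.560880; √(2b)=1.200000; u=(0.560880+16.371)/1.200000=14.109900, w=(0.560880−16.371)/1.200000=-13.175100
k=1: b·v=0.72×(-1.67)=-1.202400; √(2b)=1.200000; u=(-1.202400+0.899)/1.200000=-0.252833, w=(-1.202400−0.899)/1.200000=-1.751167
k=2: b·v=0.72×(-1.313)=-0.945360; √(2b)=1.200000; u=(-0.945360+(-15.462))/1.200000=-13.672800, w=(-0.945360−(-15.462))/1.200000=12.097200
k=3: b·v=0.72×0.809=0.582480; √(2b)=1.200000; u=(0.582480+24.951)/1.200000=21.277900, w=(0.582480−24.951)/1.200000=-20.307100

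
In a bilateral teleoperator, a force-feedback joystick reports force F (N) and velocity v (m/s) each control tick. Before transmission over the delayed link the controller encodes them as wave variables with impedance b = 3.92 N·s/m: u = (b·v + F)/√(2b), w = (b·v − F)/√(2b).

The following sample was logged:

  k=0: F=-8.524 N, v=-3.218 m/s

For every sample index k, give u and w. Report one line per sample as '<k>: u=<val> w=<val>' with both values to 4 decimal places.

k=0: b·v=3.92×(-3.218)=-12.6146; √(2b)=2.8000; u=(-12.6146+(-8.524))/2.8000=-7.5495, w=(-12.6146−(-8.524))/2.8000=-1.4609

0: u=-7.5495 w=-1.4609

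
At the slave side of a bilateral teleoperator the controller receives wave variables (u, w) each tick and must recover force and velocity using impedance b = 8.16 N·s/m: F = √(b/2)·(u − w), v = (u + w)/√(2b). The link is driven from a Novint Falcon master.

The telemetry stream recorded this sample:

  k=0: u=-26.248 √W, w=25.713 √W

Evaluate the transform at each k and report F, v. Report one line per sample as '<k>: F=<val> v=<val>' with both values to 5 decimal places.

k=0: u−w=-51.96100, u+w=-0.53500; √(b/2)=2.01990, √(2b)=4.03980; F=2.01990×(-51.961)=-104.95608, v=-0.53500/4.03980=-0.13243

0: F=-104.95608 v=-0.13243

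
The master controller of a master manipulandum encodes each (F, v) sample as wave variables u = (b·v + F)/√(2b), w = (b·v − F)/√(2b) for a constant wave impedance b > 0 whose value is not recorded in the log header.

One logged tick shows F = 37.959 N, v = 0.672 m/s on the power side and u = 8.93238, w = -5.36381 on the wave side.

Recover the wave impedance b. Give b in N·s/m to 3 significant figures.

b = 14.1 N·s/m

u + w = 3.56857;  u + w = √(2b)·v, so √(2b) = 3.56857/0.672 = 5.31037.
b = (√(2b))²/2 = 28.20005/2 = 14.10003.
(Check via u − w = 2F/√(2b): u − w = 14.29619, 2F/√(2b) = 14.29617.)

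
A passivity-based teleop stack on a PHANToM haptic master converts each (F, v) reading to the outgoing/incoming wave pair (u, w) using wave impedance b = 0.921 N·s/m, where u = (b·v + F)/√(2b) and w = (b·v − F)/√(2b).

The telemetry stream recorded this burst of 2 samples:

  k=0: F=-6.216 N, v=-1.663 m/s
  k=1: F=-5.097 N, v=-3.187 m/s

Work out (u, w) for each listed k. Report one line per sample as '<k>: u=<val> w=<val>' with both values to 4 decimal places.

0: u=-5.7085 w=3.4515
1: u=-5.9182 w=1.5928

k=0: b·v=0.921×(-1.663)=-1.5316; √(2b)=1.3572; u=(-1.5316+(-6.216))/1.3572=-5.7085, w=(-1.5316−(-6.216))/1.3572=3.4515
k=1: b·v=0.921×(-3.187)=-2.9352; √(2b)=1.3572; u=(-2.9352+(-5.097))/1.3572=-5.9182, w=(-2.9352−(-5.097))/1.3572=1.5928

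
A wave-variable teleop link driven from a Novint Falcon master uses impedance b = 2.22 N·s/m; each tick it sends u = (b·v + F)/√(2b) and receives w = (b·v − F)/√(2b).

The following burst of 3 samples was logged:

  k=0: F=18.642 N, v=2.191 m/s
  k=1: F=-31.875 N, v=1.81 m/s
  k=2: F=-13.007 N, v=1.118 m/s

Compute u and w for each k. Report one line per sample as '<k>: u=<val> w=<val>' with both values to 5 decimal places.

0: u=11.15546 w=-6.53874
1: u=-13.22025 w=17.03416
2: u=-4.99496 w=7.35074

k=0: b·v=2.22×2.191=4.86402; √(2b)=2.10713; u=(4.86402+18.642)/2.10713=11.15546, w=(4.86402−18.642)/2.10713=-6.53874
k=1: b·v=2.22×1.81=4.01820; √(2b)=2.10713; u=(4.01820+(-31.875))/2.10713=-13.22025, w=(4.01820−(-31.875))/2.10713=17.03416
k=2: b·v=2.22×1.118=2.48196; √(2b)=2.10713; u=(2.48196+(-13.007))/2.10713=-4.99496, w=(2.48196−(-13.007))/2.10713=7.35074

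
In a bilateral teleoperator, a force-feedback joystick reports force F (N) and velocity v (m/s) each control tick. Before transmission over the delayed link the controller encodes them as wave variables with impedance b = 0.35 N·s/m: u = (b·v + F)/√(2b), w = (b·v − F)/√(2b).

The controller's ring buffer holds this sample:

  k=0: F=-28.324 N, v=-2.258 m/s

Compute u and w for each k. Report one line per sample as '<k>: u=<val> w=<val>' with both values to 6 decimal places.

0: u=-34.798244 w=32.909066

k=0: b·v=0.35×(-2.258)=-0.790300; √(2b)=0.836660; u=(-0.790300+(-28.324))/0.836660=-34.798244, w=(-0.790300−(-28.324))/0.836660=32.909066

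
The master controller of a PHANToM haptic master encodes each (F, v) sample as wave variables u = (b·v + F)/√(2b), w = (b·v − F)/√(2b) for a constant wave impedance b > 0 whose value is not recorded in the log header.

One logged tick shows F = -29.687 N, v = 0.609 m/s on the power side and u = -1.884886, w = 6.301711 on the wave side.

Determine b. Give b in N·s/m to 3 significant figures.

u + w = 4.416825;  u + w = √(2b)·v, so √(2b) = 4.416825/0.609 = 7.252586.
b = (√(2b))²/2 = 52.600007/2 = 26.300003.
(Check via u − w = 2F/√(2b): u − w = -8.186597, 2F/√(2b) = -8.186597.)

b = 26.3 N·s/m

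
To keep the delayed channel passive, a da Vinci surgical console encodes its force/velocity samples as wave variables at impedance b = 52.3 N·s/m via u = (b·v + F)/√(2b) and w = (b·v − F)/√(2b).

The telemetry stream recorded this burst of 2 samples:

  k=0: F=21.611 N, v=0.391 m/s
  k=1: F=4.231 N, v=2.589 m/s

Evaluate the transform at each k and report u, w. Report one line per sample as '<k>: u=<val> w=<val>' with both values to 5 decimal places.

0: u=4.11251 w=-0.11359
1: u=13.65308 w=12.82570

k=0: b·v=52.3×0.391=20.44930; √(2b)=10.22741; u=(20.44930+21.611)/10.22741=4.11251, w=(20.44930−21.611)/10.22741=-0.11359
k=1: b·v=52.3×2.589=135.40470; √(2b)=10.22741; u=(135.40470+4.231)/10.22741=13.65308, w=(135.40470−4.231)/10.22741=12.82570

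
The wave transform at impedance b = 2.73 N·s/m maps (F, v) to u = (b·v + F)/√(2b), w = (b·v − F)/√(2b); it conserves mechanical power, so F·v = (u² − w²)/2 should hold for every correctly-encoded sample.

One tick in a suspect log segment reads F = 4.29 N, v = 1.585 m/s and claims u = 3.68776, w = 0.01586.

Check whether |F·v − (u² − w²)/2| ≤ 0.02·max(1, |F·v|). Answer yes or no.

yes

F·v = 4.29×1.585 = 6.7996 W.
(u² − w²)/2 = (13.5996 − 0.0003)/2 = 6.7997 W.
|Δ| = 0.0000;  2% of max(1, |F·v|) = 0.1360.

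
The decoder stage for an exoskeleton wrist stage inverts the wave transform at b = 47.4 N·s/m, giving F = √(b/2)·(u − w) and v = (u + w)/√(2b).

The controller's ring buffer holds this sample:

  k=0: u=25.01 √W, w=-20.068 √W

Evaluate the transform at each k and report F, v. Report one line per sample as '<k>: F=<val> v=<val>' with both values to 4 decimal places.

0: F=219.4516 v=0.5076

k=0: u−w=45.0780, u+w=4.9420; √(b/2)=4.8683, √(2b)=9.7365; F=4.8683×45.078=219.4516, v=4.9420/9.7365=0.5076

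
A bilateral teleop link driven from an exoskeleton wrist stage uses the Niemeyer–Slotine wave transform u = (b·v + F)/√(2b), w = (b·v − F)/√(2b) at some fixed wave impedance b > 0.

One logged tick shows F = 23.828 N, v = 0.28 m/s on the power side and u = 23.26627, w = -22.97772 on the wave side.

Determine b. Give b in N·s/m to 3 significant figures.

b = 0.531 N·s/m

u + w = 0.2885;  u + w = √(2b)·v, so √(2b) = 0.2885/0.28 = 1.0305.
b = (√(2b))²/2 = 1.0620/2 = 0.5310.
(Check via u − w = 2F/√(2b): u − w = 46.2440, 2F/√(2b) = 46.2439.)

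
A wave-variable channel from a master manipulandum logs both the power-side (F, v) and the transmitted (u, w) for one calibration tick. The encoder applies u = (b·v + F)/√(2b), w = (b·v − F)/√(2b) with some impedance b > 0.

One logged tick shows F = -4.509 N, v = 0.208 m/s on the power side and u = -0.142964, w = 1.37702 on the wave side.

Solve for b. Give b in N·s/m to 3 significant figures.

u + w = 1.234056;  u + w = √(2b)·v, so √(2b) = 1.234056/0.208 = 5.932962.
b = (√(2b))²/2 = 35.200033/2 = 17.600016.
(Check via u − w = 2F/√(2b): u − w = -1.519984, 2F/√(2b) = -1.519983.)

b = 17.6 N·s/m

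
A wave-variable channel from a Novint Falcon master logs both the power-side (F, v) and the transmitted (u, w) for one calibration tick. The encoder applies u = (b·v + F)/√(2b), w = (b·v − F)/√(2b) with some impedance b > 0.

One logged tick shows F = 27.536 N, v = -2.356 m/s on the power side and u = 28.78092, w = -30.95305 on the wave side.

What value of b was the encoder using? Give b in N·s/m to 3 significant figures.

b = 0.425 N·s/m

u + w = -2.1721;  u + w = √(2b)·v, so √(2b) = -2.1721/(-2.356) = 0.9220.
b = (√(2b))²/2 = 0.8500/2 = 0.4250.
(Check via u − w = 2F/√(2b): u − w = 59.7340, 2F/√(2b) = 59.7338.)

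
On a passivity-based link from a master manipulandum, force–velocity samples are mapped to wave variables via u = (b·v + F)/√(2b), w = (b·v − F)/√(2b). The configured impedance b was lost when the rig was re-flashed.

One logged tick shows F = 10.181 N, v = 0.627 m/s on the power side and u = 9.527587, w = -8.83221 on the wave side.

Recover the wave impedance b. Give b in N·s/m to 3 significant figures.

b = 0.615 N·s/m

u + w = 0.695377;  u + w = √(2b)·v, so √(2b) = 0.695377/0.627 = 1.109054.
b = (√(2b))²/2 = 1.230001/2 = 0.615001.
(Check via u − w = 2F/√(2b): u − w = 18.359797, 2F/√(2b) = 18.359788.)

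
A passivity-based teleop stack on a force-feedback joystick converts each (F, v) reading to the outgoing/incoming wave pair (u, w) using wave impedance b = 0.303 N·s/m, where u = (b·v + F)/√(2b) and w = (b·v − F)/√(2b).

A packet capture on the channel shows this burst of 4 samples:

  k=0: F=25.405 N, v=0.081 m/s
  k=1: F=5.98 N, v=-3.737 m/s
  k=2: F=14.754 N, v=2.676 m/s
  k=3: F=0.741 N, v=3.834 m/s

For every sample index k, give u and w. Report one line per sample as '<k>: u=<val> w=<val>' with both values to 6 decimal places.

k=0: b·v=0.303×0.081=0.024543; √(2b)=0.778460; u=(0.024543+25.405)/0.778460=32.666473, w=(0.024543−25.405)/0.778460=-32.603418
k=1: b·v=0.303×(-3.737)=-1.132311; √(2b)=0.778460; u=(-1.132311+5.98)/0.778460=6.227281, w=(-1.132311−5.98)/0.778460=-9.136386
k=2: b·v=0.303×2.676=0.810828; √(2b)=0.778460; u=(0.810828+14.754)/0.778460=19.994383, w=(0.810828−14.754)/0.778460=-17.911224
k=3: b·v=0.303×3.834=1.161702; √(2b)=0.778460; u=(1.161702+0.741)/0.778460=2.444187, w=(1.161702−0.741)/0.778460=0.540429

0: u=32.666473 w=-32.603418
1: u=6.227281 w=-9.136386
2: u=19.994383 w=-17.911224
3: u=2.444187 w=0.540429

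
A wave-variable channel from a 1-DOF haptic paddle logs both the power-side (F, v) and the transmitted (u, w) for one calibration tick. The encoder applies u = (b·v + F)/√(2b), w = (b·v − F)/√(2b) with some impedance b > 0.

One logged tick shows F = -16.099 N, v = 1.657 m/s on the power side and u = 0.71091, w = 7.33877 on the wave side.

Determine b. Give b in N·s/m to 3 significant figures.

b = 11.8 N·s/m

u + w = 8.0497;  u + w = √(2b)·v, so √(2b) = 8.0497/1.657 = 4.8580.
b = (√(2b))²/2 = 23.6000/2 = 11.8000.
(Check via u − w = 2F/√(2b): u − w = -6.6279, 2F/√(2b) = -6.6279.)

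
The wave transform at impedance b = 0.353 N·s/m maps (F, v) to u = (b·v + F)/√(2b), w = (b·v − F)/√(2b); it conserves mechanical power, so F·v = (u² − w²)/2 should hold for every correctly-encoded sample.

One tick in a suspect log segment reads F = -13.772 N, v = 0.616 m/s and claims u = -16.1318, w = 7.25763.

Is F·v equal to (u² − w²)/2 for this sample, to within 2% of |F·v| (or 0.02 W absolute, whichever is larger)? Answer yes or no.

no

F·v = (-13.772)×0.616 = -8.4836 W.
(u² − w²)/2 = (260.2350 − 52.6732)/2 = 103.7809 W.
|Δ| = 112.2644;  2% of max(1, |F·v|) = 0.1697.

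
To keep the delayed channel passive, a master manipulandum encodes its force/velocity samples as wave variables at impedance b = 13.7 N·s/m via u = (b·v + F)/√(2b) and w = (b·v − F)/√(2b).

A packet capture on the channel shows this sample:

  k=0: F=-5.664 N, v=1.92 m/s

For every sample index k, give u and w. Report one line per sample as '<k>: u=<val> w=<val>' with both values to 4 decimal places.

0: u=3.9431 w=6.1072

k=0: b·v=13.7×1.92=26.3040; √(2b)=5.2345; u=(26.3040+(-5.664))/5.2345=3.9431, w=(26.3040−(-5.664))/5.2345=6.1072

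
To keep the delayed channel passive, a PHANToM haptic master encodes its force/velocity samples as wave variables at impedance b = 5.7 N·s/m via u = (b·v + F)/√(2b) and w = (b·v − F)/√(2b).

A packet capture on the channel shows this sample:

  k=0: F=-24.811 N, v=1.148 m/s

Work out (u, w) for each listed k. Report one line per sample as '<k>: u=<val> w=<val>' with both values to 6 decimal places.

0: u=-5.410337 w=9.286431

k=0: b·v=5.7×1.148=6.543600; √(2b)=3.376389; u=(6.543600+(-24.811))/3.376389=-5.410337, w=(6.543600−(-24.811))/3.376389=9.286431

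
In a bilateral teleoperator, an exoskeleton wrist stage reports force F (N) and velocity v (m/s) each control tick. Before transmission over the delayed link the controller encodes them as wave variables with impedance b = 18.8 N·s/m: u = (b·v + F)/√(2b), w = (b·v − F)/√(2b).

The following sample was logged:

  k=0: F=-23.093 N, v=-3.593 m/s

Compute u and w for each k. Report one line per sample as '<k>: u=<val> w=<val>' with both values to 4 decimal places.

0: u=-14.7820 w=-7.2499

k=0: b·v=18.8×(-3.593)=-67.5484; √(2b)=6.1319; u=(-67.5484+(-23.093))/6.1319=-14.7820, w=(-67.5484−(-23.093))/6.1319=-7.2499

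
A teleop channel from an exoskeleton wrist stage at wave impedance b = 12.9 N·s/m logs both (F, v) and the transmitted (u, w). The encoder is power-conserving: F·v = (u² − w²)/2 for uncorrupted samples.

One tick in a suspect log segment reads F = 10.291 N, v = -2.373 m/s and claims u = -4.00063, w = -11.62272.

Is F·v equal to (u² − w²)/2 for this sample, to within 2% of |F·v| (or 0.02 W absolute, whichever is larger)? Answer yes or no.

no

F·v = 10.291×(-2.373) = -24.4205 W.
(u² − w²)/2 = (16.0050 − 135.0876)/2 = -59.5413 W.
|Δ| = 35.1207;  2% of max(1, |F·v|) = 0.4884.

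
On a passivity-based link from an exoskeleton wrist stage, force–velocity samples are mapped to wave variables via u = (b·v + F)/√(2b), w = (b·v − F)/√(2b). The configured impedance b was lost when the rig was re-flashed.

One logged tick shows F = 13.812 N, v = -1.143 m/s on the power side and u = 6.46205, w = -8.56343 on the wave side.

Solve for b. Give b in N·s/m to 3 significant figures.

u + w = -2.10138;  u + w = √(2b)·v, so √(2b) = -2.10138/(-1.143) = 1.83848.
b = (√(2b))²/2 = 3.38000/2 = 1.69000.
(Check via u − w = 2F/√(2b): u − w = 15.02548, 2F/√(2b) = 15.02547.)

b = 1.69 N·s/m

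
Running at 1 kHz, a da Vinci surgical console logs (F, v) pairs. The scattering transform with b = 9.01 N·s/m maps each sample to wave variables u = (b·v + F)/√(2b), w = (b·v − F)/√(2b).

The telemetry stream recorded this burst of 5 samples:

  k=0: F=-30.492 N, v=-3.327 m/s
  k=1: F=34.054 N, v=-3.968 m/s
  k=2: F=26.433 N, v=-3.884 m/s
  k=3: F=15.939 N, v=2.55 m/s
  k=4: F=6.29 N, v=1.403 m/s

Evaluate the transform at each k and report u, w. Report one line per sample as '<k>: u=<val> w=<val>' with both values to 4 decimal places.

k=0: b·v=9.01×(-3.327)=-29.9763; √(2b)=4.2450; u=(-29.9763+(-30.492))/4.2450=-14.2446, w=(-29.9763−(-30.492))/4.2450=0.1215
k=1: b·v=9.01×(-3.968)=-35.7517; √(2b)=4.2450; u=(-35.7517+34.054)/4.2450=-0.3999, w=(-35.7517−34.054)/4.2450=-16.4442
k=2: b·v=9.01×(-3.884)=-34.9948; √(2b)=4.2450; u=(-34.9948+26.433)/4.2450=-2.0169, w=(-34.9948−26.433)/4.2450=-14.4706
k=3: b·v=9.01×2.55=22.9755; √(2b)=4.2450; u=(22.9755+15.939)/4.2450=9.1671, w=(22.9755−15.939)/4.2450=1.6576
k=4: b·v=9.01×1.403=12.6410; √(2b)=4.2450; u=(12.6410+6.29)/4.2450=4.4596, w=(12.6410−6.29)/4.2450=1.4961

0: u=-14.2446 w=0.1215
1: u=-0.3999 w=-16.4442
2: u=-2.0169 w=-14.4706
3: u=9.1671 w=1.6576
4: u=4.4596 w=1.4961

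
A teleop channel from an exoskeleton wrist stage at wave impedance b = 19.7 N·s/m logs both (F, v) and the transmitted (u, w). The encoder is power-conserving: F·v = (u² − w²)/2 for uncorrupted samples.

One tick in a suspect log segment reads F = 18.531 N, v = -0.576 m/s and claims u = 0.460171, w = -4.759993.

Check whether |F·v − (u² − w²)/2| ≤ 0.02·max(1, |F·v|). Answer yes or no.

no

F·v = 18.531×(-0.576) = -10.673856 W.
(u² − w²)/2 = (0.211757 − 22.657533)/2 = -11.222888 W.
|Δ| = 0.549032;  2% of max(1, |F·v|) = 0.213477.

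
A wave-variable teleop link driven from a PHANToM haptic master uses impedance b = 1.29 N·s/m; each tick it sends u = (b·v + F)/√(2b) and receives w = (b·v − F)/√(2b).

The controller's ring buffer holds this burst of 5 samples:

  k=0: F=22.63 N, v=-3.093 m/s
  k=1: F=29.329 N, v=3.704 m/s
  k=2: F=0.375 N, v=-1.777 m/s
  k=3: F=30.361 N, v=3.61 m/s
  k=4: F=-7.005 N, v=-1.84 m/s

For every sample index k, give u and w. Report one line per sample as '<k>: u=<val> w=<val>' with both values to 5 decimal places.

k=0: b·v=1.29×(-3.093)=-3.98997; √(2b)=1.60624; u=(-3.98997+22.63)/1.60624=11.60478, w=(-3.98997−22.63)/1.60624=-16.57287
k=1: b·v=1.29×3.704=4.77816; √(2b)=1.60624; u=(4.77816+29.329)/1.60624=21.23419, w=(4.77816−29.329)/1.60624=-15.28469
k=2: b·v=1.29×(-1.777)=-2.29233; √(2b)=1.60624; u=(-2.29233+0.375)/1.60624=-1.19368, w=(-2.29233−0.375)/1.60624=-1.66061
k=3: b·v=1.29×3.61=4.65690; √(2b)=1.60624; u=(4.65690+30.361)/1.60624=21.80119, w=(4.65690−30.361)/1.60624=-16.00267
k=4: b·v=1.29×(-1.84)=-2.37360; √(2b)=1.60624; u=(-2.37360+(-7.005))/1.60624=-5.83886, w=(-2.37360−(-7.005))/1.60624=2.88338

0: u=11.60478 w=-16.57287
1: u=21.23419 w=-15.28469
2: u=-1.19368 w=-1.66061
3: u=21.80119 w=-16.00267
4: u=-5.83886 w=2.88338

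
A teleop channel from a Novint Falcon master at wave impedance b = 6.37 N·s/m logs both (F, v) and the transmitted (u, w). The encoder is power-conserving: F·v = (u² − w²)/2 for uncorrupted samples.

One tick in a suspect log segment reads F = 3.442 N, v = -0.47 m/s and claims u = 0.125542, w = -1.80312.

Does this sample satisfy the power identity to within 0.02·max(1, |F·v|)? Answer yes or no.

F·v = 3.442×(-0.47) = -1.617740 W.
(u² − w²)/2 = (0.015761 − 3.251242)/2 = -1.617740 W.
|Δ| = 0.000000;  2% of max(1, |F·v|) = 0.032355.

yes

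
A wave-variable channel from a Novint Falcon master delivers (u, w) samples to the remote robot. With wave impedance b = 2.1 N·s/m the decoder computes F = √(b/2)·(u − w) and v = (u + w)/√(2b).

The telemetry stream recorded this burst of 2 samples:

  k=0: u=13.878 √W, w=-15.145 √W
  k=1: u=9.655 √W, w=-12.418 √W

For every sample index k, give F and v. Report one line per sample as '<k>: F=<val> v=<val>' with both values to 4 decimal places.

0: F=29.7397 v=-0.6182
1: F=22.6181 v=-1.3482

k=0: u−w=29.0230, u+w=-1.2670; √(b/2)=1.0247, √(2b)=2.0494; F=1.0247×29.023=29.7397, v=-1.2670/2.0494=-0.6182
k=1: u−w=22.0730, u+w=-2.7630; √(b/2)=1.0247, √(2b)=2.0494; F=1.0247×22.073=22.6181, v=-2.7630/2.0494=-1.3482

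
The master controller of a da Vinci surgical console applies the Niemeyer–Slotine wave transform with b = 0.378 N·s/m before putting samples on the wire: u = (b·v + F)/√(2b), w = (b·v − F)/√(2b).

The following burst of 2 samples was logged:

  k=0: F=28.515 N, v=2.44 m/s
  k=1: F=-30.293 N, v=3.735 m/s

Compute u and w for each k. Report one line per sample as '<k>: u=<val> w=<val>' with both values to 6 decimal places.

k=0: b·v=0.378×2.44=0.922320; √(2b)=0.869483; u=(0.922320+28.515)/0.869483=33.856134, w=(0.922320−28.515)/0.869483=-31.734597
k=1: b·v=0.378×3.735=1.411830; √(2b)=0.869483; u=(1.411830+(-30.293))/0.869483=-33.216501, w=(1.411830−(-30.293))/0.869483=36.464019

0: u=33.856134 w=-31.734597
1: u=-33.216501 w=36.464019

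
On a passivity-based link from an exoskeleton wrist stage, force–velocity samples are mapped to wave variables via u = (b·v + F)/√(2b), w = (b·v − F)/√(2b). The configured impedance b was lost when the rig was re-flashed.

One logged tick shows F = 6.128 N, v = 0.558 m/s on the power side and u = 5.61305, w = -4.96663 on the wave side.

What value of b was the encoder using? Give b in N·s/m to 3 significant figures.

b = 0.671 N·s/m

u + w = 0.64642;  u + w = √(2b)·v, so √(2b) = 0.64642/0.558 = 1.15846.
b = (√(2b))²/2 = 1.34203/2 = 0.67101.
(Check via u − w = 2F/√(2b): u − w = 10.57968, 2F/√(2b) = 10.57957.)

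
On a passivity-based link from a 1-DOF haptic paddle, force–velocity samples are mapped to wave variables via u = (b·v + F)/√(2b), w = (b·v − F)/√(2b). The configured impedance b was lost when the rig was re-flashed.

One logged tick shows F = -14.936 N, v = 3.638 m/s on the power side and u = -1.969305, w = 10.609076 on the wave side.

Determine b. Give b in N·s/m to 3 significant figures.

u + w = 8.639771;  u + w = √(2b)·v, so √(2b) = 8.639771/3.638 = 2.374868.
b = (√(2b))²/2 = 5.640000/2 = 2.820000.
(Check via u − w = 2F/√(2b): u − w = -12.578381, 2F/√(2b) = -12.578382.)

b = 2.82 N·s/m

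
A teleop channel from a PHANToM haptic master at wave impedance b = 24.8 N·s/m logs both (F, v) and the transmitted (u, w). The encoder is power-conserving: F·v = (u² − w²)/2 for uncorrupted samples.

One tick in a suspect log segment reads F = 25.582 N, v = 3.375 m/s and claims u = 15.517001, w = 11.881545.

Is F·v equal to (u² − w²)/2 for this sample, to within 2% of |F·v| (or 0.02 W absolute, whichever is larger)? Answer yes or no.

no

F·v = 25.582×3.375 = 86.339250 W.
(u² − w²)/2 = (240.777320 − 141.171112)/2 = 49.803104 W.
|Δ| = 36.536146;  2% of max(1, |F·v|) = 1.726785.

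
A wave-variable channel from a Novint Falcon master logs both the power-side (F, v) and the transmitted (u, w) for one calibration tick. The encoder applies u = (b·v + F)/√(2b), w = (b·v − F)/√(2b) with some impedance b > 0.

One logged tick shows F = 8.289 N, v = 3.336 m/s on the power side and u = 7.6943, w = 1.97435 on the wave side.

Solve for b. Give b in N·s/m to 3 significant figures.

b = 4.2 N·s/m

u + w = 9.66865;  u + w = √(2b)·v, so √(2b) = 9.66865/3.336 = 2.89828.
b = (√(2b))²/2 = 8.40001/2 = 4.20000.
(Check via u − w = 2F/√(2b): u − w = 5.71995, 2F/√(2b) = 5.71995.)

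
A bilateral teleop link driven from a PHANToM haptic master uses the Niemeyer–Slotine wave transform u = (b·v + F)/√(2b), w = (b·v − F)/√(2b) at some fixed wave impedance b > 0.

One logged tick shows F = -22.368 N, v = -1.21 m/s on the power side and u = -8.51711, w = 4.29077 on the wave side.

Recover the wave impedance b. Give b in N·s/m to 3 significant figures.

b = 6.1 N·s/m

u + w = -4.22634;  u + w = √(2b)·v, so √(2b) = -4.22634/(-1.21) = 3.49284.
b = (√(2b))²/2 = 12.19995/2 = 6.09998.
(Check via u − w = 2F/√(2b): u − w = -12.80788, 2F/√(2b) = -12.80790.)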